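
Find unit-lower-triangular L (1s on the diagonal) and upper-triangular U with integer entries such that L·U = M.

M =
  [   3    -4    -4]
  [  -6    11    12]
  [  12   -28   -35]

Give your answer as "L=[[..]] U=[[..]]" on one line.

L=[[1,0,0],[-2,1,0],[4,-4,1]] U=[[3,-4,-4],[0,3,4],[0,0,-3]]

  row1 -= -2·row0 → [0,3,4]
  row2 -= 4·row0 → [0,-12,-19]
  row2 -= -4·row1 → [0,0,-3]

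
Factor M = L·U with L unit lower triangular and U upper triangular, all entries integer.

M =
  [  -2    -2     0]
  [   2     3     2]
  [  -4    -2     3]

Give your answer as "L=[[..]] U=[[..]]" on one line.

L=[[1,0,0],[-1,1,0],[2,2,1]] U=[[-2,-2,0],[0,1,2],[0,0,-1]]

  row1 -= -1·row0 → [0,1,2]
  row2 -= 2·row0 → [0,2,3]
  row2 -= 2·row1 → [0,0,-1]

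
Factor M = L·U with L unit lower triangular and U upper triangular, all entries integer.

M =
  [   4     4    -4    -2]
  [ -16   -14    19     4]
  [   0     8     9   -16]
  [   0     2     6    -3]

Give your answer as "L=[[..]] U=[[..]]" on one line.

L=[[1,0,0,0],[-4,1,0,0],[0,4,1,0],[0,1,-1,1]] U=[[4,4,-4,-2],[0,2,3,-4],[0,0,-3,0],[0,0,0,1]]

  row1 -= -4·row0 → [0,2,3,-4]
  row2 -= 0·row0 → [0,8,9,-16]
  row3 -= 0·row0 → [0,2,6,-3]
  row2 -= 4·row1 → [0,0,-3,0]
  row3 -= 1·row1 → [0,0,3,1]
  row3 -= -1·row2 → [0,0,0,1]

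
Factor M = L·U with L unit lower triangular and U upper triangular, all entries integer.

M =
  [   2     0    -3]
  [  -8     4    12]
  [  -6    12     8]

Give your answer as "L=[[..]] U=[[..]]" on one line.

  R1 -= -4·R0 → [0,4,0]
  R2 -= -3·R0 → [0,12,-1]
  R2 -= 3·R1 → [0,0,-1]

L=[[1,0,0],[-4,1,0],[-3,3,1]] U=[[2,0,-3],[0,4,0],[0,0,-1]]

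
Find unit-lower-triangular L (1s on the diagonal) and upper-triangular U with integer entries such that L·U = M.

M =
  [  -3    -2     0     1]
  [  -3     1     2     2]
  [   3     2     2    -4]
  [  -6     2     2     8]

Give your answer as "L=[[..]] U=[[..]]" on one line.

L=[[1,0,0,0],[1,1,0,0],[-1,0,1,0],[2,2,-1,1]] U=[[-3,-2,0,1],[0,3,2,1],[0,0,2,-3],[0,0,0,1]]

  r1 -= 1·r0 → [0,3,2,1]
  r2 -= -1·r0 → [0,0,2,-3]
  r3 -= 2·r0 → [0,6,2,6]
  r2 -= 0·r1 → [0,0,2,-3]
  r3 -= 2·r1 → [0,0,-2,4]
  r3 -= -1·r2 → [0,0,0,1]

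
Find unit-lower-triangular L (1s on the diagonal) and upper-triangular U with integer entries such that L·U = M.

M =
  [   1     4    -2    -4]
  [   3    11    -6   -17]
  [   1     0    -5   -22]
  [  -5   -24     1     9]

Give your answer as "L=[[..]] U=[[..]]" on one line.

  row1 -= 3·row0 → [0,-1,0,-5]
  row2 -= 1·row0 → [0,-4,-3,-18]
  row3 -= -5·row0 → [0,-4,-9,-11]
  row2 -= 4·row1 → [0,0,-3,2]
  row3 -= 4·row1 → [0,0,-9,9]
  row3 -= 3·row2 → [0,0,0,3]

L=[[1,0,0,0],[3,1,0,0],[1,4,1,0],[-5,4,3,1]] U=[[1,4,-2,-4],[0,-1,0,-5],[0,0,-3,2],[0,0,0,3]]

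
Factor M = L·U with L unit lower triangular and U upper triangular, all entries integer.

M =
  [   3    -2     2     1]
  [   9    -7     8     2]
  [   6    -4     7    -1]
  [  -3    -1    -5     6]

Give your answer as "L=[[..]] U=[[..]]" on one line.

L=[[1,0,0,0],[3,1,0,0],[2,0,1,0],[-1,3,-3,1]] U=[[3,-2,2,1],[0,-1,2,-1],[0,0,3,-3],[0,0,0,1]]

  row1 -= 3·row0 → [0,-1,2,-1]
  row2 -= 2·row0 → [0,0,3,-3]
  row3 -= -1·row0 → [0,-3,-3,7]
  row2 -= 0·row1 → [0,0,3,-3]
  row3 -= 3·row1 → [0,0,-9,10]
  row3 -= -3·row2 → [0,0,0,1]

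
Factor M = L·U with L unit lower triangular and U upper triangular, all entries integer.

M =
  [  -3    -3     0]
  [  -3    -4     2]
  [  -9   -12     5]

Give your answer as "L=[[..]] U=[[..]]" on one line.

  r1 -= 1·r0 → [0,-1,2]
  r2 -= 3·r0 → [0,-3,5]
  r2 -= 3·r1 → [0,0,-1]

L=[[1,0,0],[1,1,0],[3,3,1]] U=[[-3,-3,0],[0,-1,2],[0,0,-1]]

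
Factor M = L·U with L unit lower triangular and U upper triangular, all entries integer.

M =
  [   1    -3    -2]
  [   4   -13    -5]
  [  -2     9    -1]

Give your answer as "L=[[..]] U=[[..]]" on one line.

L=[[1,0,0],[4,1,0],[-2,-3,1]] U=[[1,-3,-2],[0,-1,3],[0,0,4]]

  row1 -= 4·row0 → [0,-1,3]
  row2 -= -2·row0 → [0,3,-5]
  row2 -= -3·row1 → [0,0,4]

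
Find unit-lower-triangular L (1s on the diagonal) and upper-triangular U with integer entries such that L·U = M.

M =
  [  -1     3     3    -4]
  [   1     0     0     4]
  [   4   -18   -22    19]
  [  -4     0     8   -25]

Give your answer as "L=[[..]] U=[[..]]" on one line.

  R1 -= -1·R0 → [0,3,3,0]
  R2 -= -4·R0 → [0,-6,-10,3]
  R3 -= 4·R0 → [0,-12,-4,-9]
  R2 -= -2·R1 → [0,0,-4,3]
  R3 -= -4·R1 → [0,0,8,-9]
  R3 -= -2·R2 → [0,0,0,-3]

L=[[1,0,0,0],[-1,1,0,0],[-4,-2,1,0],[4,-4,-2,1]] U=[[-1,3,3,-4],[0,3,3,0],[0,0,-4,3],[0,0,0,-3]]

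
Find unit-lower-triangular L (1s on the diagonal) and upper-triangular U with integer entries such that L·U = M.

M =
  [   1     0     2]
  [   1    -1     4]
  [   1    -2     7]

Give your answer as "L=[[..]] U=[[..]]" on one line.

L=[[1,0,0],[1,1,0],[1,2,1]] U=[[1,0,2],[0,-1,2],[0,0,1]]

  R1 -= 1·R0 → [0,-1,2]
  R2 -= 1·R0 → [0,-2,5]
  R2 -= 2·R1 → [0,0,1]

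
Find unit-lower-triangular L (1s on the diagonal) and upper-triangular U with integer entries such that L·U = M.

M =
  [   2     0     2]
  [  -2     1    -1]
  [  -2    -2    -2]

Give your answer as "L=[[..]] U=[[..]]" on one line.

L=[[1,0,0],[-1,1,0],[-1,-2,1]] U=[[2,0,2],[0,1,1],[0,0,2]]

  r1 -= -1·r0 → [0,1,1]
  r2 -= -1·r0 → [0,-2,0]
  r2 -= -2·r1 → [0,0,2]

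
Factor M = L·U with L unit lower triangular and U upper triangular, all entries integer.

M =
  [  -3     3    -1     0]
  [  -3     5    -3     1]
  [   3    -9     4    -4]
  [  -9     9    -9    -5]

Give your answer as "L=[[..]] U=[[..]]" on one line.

  row1 -= 1·row0 → [0,2,-2,1]
  row2 -= -1·row0 → [0,-6,3,-4]
  row3 -= 3·row0 → [0,0,-6,-5]
  row2 -= -3·row1 → [0,0,-3,-1]
  row3 -= 0·row1 → [0,0,-6,-5]
  row3 -= 2·row2 → [0,0,0,-3]

L=[[1,0,0,0],[1,1,0,0],[-1,-3,1,0],[3,0,2,1]] U=[[-3,3,-1,0],[0,2,-2,1],[0,0,-3,-1],[0,0,0,-3]]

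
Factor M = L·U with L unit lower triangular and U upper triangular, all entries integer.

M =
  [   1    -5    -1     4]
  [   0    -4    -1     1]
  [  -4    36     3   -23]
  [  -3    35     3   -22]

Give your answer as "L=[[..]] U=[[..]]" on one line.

  row1 -= 0·row0 → [0,-4,-1,1]
  row2 -= -4·row0 → [0,16,-1,-7]
  row3 -= -3·row0 → [0,20,0,-10]
  row2 -= -4·row1 → [0,0,-5,-3]
  row3 -= -5·row1 → [0,0,-5,-5]
  row3 -= 1·row2 → [0,0,0,-2]

L=[[1,0,0,0],[0,1,0,0],[-4,-4,1,0],[-3,-5,1,1]] U=[[1,-5,-1,4],[0,-4,-1,1],[0,0,-5,-3],[0,0,0,-2]]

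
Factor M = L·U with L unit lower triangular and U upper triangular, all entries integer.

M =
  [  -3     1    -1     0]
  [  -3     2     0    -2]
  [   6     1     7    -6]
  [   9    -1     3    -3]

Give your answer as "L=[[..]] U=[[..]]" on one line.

L=[[1,0,0,0],[1,1,0,0],[-2,3,1,0],[-3,2,-1,1]] U=[[-3,1,-1,0],[0,1,1,-2],[0,0,2,0],[0,0,0,1]]

  r1 -= 1·r0 → [0,1,1,-2]
  r2 -= -2·r0 → [0,3,5,-6]
  r3 -= -3·r0 → [0,2,0,-3]
  r2 -= 3·r1 → [0,0,2,0]
  r3 -= 2·r1 → [0,0,-2,1]
  r3 -= -1·r2 → [0,0,0,1]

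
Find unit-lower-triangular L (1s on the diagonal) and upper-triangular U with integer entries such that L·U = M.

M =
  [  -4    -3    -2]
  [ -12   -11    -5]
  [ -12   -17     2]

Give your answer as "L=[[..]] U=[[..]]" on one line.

  R1 -= 3·R0 → [0,-2,1]
  R2 -= 3·R0 → [0,-8,8]
  R2 -= 4·R1 → [0,0,4]

L=[[1,0,0],[3,1,0],[3,4,1]] U=[[-4,-3,-2],[0,-2,1],[0,0,4]]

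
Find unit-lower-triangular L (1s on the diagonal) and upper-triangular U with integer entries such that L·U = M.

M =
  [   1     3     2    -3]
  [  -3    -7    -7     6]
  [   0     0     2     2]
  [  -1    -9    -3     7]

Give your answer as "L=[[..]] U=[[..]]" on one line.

L=[[1,0,0,0],[-3,1,0,0],[0,0,1,0],[-1,-3,-2,1]] U=[[1,3,2,-3],[0,2,-1,-3],[0,0,2,2],[0,0,0,-1]]

  row1 -= -3·row0 → [0,2,-1,-3]
  row2 -= 0·row0 → [0,0,2,2]
  row3 -= -1·row0 → [0,-6,-1,4]
  row2 -= 0·row1 → [0,0,2,2]
  row3 -= -3·row1 → [0,0,-4,-5]
  row3 -= -2·row2 → [0,0,0,-1]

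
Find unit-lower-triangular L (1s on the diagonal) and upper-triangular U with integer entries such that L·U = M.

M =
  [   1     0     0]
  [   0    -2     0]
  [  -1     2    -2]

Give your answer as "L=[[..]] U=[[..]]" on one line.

L=[[1,0,0],[0,1,0],[-1,-1,1]] U=[[1,0,0],[0,-2,0],[0,0,-2]]

  R1 -= 0·R0 → [0,-2,0]
  R2 -= -1·R0 → [0,2,-2]
  R2 -= -1·R1 → [0,0,-2]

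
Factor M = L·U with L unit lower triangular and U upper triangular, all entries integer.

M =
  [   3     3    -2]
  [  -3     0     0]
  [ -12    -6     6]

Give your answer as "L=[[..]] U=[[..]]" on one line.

L=[[1,0,0],[-1,1,0],[-4,2,1]] U=[[3,3,-2],[0,3,-2],[0,0,2]]

  R1 -= -1·R0 → [0,3,-2]
  R2 -= -4·R0 → [0,6,-2]
  R2 -= 2·R1 → [0,0,2]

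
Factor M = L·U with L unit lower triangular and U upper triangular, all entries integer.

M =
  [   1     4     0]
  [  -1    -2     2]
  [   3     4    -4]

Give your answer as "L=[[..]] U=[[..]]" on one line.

  row1 -= -1·row0 → [0,2,2]
  row2 -= 3·row0 → [0,-8,-4]
  row2 -= -4·row1 → [0,0,4]

L=[[1,0,0],[-1,1,0],[3,-4,1]] U=[[1,4,0],[0,2,2],[0,0,4]]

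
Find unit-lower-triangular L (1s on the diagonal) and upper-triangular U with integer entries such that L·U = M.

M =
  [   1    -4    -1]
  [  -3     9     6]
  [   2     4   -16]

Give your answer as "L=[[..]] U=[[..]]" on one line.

  r1 -= -3·r0 → [0,-3,3]
  r2 -= 2·r0 → [0,12,-14]
  r2 -= -4·r1 → [0,0,-2]

L=[[1,0,0],[-3,1,0],[2,-4,1]] U=[[1,-4,-1],[0,-3,3],[0,0,-2]]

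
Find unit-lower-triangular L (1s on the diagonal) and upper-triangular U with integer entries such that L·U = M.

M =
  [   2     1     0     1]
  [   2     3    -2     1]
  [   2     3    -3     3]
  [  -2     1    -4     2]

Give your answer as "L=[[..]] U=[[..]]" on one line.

L=[[1,0,0,0],[1,1,0,0],[1,1,1,0],[-1,1,2,1]] U=[[2,1,0,1],[0,2,-2,0],[0,0,-1,2],[0,0,0,-1]]

  row1 -= 1·row0 → [0,2,-2,0]
  row2 -= 1·row0 → [0,2,-3,2]
  row3 -= -1·row0 → [0,2,-4,3]
  row2 -= 1·row1 → [0,0,-1,2]
  row3 -= 1·row1 → [0,0,-2,3]
  row3 -= 2·row2 → [0,0,0,-1]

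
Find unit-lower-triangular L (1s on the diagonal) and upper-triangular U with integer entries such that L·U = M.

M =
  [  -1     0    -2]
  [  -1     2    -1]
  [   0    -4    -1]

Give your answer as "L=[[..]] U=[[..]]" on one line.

L=[[1,0,0],[1,1,0],[0,-2,1]] U=[[-1,0,-2],[0,2,1],[0,0,1]]

  r1 -= 1·r0 → [0,2,1]
  r2 -= 0·r0 → [0,-4,-1]
  r2 -= -2·r1 → [0,0,1]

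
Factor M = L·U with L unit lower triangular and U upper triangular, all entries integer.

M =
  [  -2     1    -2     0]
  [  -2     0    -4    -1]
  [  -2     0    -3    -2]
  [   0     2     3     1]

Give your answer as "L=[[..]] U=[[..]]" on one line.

L=[[1,0,0,0],[1,1,0,0],[1,1,1,0],[0,-2,-1,1]] U=[[-2,1,-2,0],[0,-1,-2,-1],[0,0,1,-1],[0,0,0,-2]]

  r1 -= 1·r0 → [0,-1,-2,-1]
  r2 -= 1·r0 → [0,-1,-1,-2]
  r3 -= 0·r0 → [0,2,3,1]
  r2 -= 1·r1 → [0,0,1,-1]
  r3 -= -2·r1 → [0,0,-1,-1]
  r3 -= -1·r2 → [0,0,0,-2]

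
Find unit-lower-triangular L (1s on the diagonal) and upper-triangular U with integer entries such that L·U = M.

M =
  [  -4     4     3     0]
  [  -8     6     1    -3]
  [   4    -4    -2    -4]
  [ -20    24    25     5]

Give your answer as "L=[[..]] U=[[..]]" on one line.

L=[[1,0,0,0],[2,1,0,0],[-1,0,1,0],[5,-2,0,1]] U=[[-4,4,3,0],[0,-2,-5,-3],[0,0,1,-4],[0,0,0,-1]]

  R1 -= 2·R0 → [0,-2,-5,-3]
  R2 -= -1·R0 → [0,0,1,-4]
  R3 -= 5·R0 → [0,4,10,5]
  R2 -= 0·R1 → [0,0,1,-4]
  R3 -= -2·R1 → [0,0,0,-1]
  R3 -= 0·R2 → [0,0,0,-1]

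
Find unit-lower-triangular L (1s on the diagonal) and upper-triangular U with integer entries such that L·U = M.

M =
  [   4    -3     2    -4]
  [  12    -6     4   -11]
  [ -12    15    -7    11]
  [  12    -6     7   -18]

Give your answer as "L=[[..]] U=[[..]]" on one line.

L=[[1,0,0,0],[3,1,0,0],[-3,2,1,0],[3,1,1,1]] U=[[4,-3,2,-4],[0,3,-2,1],[0,0,3,-3],[0,0,0,-4]]

  row1 -= 3·row0 → [0,3,-2,1]
  row2 -= -3·row0 → [0,6,-1,-1]
  row3 -= 3·row0 → [0,3,1,-6]
  row2 -= 2·row1 → [0,0,3,-3]
  row3 -= 1·row1 → [0,0,3,-7]
  row3 -= 1·row2 → [0,0,0,-4]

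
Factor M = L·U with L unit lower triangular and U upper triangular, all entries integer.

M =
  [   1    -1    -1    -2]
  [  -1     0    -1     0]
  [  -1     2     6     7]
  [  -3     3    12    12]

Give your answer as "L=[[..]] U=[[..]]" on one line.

L=[[1,0,0,0],[-1,1,0,0],[-1,-1,1,0],[-3,0,3,1]] U=[[1,-1,-1,-2],[0,-1,-2,-2],[0,0,3,3],[0,0,0,-3]]

  row1 -= -1·row0 → [0,-1,-2,-2]
  row2 -= -1·row0 → [0,1,5,5]
  row3 -= -3·row0 → [0,0,9,6]
  row2 -= -1·row1 → [0,0,3,3]
  row3 -= 0·row1 → [0,0,9,6]
  row3 -= 3·row2 → [0,0,0,-3]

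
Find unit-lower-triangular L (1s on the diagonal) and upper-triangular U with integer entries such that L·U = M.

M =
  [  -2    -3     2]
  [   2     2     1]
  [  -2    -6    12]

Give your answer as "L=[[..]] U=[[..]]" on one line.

  row1 -= -1·row0 → [0,-1,3]
  row2 -= 1·row0 → [0,-3,10]
  row2 -= 3·row1 → [0,0,1]

L=[[1,0,0],[-1,1,0],[1,3,1]] U=[[-2,-3,2],[0,-1,3],[0,0,1]]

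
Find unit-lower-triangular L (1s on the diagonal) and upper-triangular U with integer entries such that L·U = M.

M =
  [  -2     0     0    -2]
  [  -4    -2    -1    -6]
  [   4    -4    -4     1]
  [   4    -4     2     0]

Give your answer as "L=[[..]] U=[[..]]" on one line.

L=[[1,0,0,0],[2,1,0,0],[-2,2,1,0],[-2,2,-2,1]] U=[[-2,0,0,-2],[0,-2,-1,-2],[0,0,-2,1],[0,0,0,2]]

  row1 -= 2·row0 → [0,-2,-1,-2]
  row2 -= -2·row0 → [0,-4,-4,-3]
  row3 -= -2·row0 → [0,-4,2,-4]
  row2 -= 2·row1 → [0,0,-2,1]
  row3 -= 2·row1 → [0,0,4,0]
  row3 -= -2·row2 → [0,0,0,2]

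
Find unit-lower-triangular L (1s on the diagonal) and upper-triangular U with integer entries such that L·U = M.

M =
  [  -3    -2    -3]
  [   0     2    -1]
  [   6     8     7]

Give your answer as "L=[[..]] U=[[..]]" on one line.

L=[[1,0,0],[0,1,0],[-2,2,1]] U=[[-3,-2,-3],[0,2,-1],[0,0,3]]

  R1 -= 0·R0 → [0,2,-1]
  R2 -= -2·R0 → [0,4,1]
  R2 -= 2·R1 → [0,0,3]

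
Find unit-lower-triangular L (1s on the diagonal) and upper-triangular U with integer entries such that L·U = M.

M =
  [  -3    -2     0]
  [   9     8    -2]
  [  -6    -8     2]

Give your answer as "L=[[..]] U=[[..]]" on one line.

  r1 -= -3·r0 → [0,2,-2]
  r2 -= 2·r0 → [0,-4,2]
  r2 -= -2·r1 → [0,0,-2]

L=[[1,0,0],[-3,1,0],[2,-2,1]] U=[[-3,-2,0],[0,2,-2],[0,0,-2]]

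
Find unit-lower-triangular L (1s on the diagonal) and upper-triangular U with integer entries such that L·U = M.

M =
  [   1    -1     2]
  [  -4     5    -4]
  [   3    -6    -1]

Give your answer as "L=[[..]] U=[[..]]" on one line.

L=[[1,0,0],[-4,1,0],[3,-3,1]] U=[[1,-1,2],[0,1,4],[0,0,5]]

  row1 -= -4·row0 → [0,1,4]
  row2 -= 3·row0 → [0,-3,-7]
  row2 -= -3·row1 → [0,0,5]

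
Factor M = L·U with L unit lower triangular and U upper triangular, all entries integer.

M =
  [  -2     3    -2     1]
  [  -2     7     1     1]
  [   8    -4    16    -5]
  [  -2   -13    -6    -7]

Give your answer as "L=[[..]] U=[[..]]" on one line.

L=[[1,0,0,0],[1,1,0,0],[-4,2,1,0],[1,-4,4,1]] U=[[-2,3,-2,1],[0,4,3,0],[0,0,2,-1],[0,0,0,-4]]

  r1 -= 1·r0 → [0,4,3,0]
  r2 -= -4·r0 → [0,8,8,-1]
  r3 -= 1·r0 → [0,-16,-4,-8]
  r2 -= 2·r1 → [0,0,2,-1]
  r3 -= -4·r1 → [0,0,8,-8]
  r3 -= 4·r2 → [0,0,0,-4]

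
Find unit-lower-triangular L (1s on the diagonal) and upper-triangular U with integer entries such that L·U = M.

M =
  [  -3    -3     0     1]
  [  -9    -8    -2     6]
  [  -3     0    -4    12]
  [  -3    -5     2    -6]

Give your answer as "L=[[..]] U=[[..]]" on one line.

L=[[1,0,0,0],[3,1,0,0],[1,3,1,0],[1,-2,-1,1]] U=[[-3,-3,0,1],[0,1,-2,3],[0,0,2,2],[0,0,0,1]]

  row1 -= 3·row0 → [0,1,-2,3]
  row2 -= 1·row0 → [0,3,-4,11]
  row3 -= 1·row0 → [0,-2,2,-7]
  row2 -= 3·row1 → [0,0,2,2]
  row3 -= -2·row1 → [0,0,-2,-1]
  row3 -= -1·row2 → [0,0,0,1]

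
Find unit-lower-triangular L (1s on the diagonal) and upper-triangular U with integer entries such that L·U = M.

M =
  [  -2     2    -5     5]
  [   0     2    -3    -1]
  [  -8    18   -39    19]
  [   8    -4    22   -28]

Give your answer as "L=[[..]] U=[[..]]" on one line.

L=[[1,0,0,0],[0,1,0,0],[4,5,1,0],[-4,2,-2,1]] U=[[-2,2,-5,5],[0,2,-3,-1],[0,0,-4,4],[0,0,0,2]]

  r1 -= 0·r0 → [0,2,-3,-1]
  r2 -= 4·r0 → [0,10,-19,-1]
  r3 -= -4·r0 → [0,4,2,-8]
  r2 -= 5·r1 → [0,0,-4,4]
  r3 -= 2·r1 → [0,0,8,-6]
  r3 -= -2·r2 → [0,0,0,2]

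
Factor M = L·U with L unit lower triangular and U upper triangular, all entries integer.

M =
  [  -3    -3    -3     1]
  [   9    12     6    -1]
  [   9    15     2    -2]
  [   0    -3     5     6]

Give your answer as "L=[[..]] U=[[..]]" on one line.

  R1 -= -3·R0 → [0,3,-3,2]
  R2 -= -3·R0 → [0,6,-7,1]
  R3 -= 0·R0 → [0,-3,5,6]
  R2 -= 2·R1 → [0,0,-1,-3]
  R3 -= -1·R1 → [0,0,2,8]
  R3 -= -2·R2 → [0,0,0,2]

L=[[1,0,0,0],[-3,1,0,0],[-3,2,1,0],[0,-1,-2,1]] U=[[-3,-3,-3,1],[0,3,-3,2],[0,0,-1,-3],[0,0,0,2]]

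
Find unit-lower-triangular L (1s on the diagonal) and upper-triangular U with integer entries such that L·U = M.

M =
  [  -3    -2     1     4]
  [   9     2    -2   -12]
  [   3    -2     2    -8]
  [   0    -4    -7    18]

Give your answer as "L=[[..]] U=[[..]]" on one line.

L=[[1,0,0,0],[-3,1,0,0],[-1,1,1,0],[0,1,-4,1]] U=[[-3,-2,1,4],[0,-4,1,0],[0,0,2,-4],[0,0,0,2]]

  r1 -= -3·r0 → [0,-4,1,0]
  r2 -= -1·r0 → [0,-4,3,-4]
  r3 -= 0·r0 → [0,-4,-7,18]
  r2 -= 1·r1 → [0,0,2,-4]
  r3 -= 1·r1 → [0,0,-8,18]
  r3 -= -4·r2 → [0,0,0,2]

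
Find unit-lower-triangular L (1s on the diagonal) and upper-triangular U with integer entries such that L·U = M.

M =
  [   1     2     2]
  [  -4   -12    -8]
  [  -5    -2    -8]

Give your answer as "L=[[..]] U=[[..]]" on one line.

L=[[1,0,0],[-4,1,0],[-5,-2,1]] U=[[1,2,2],[0,-4,0],[0,0,2]]

  r1 -= -4·r0 → [0,-4,0]
  r2 -= -5·r0 → [0,8,2]
  r2 -= -2·r1 → [0,0,2]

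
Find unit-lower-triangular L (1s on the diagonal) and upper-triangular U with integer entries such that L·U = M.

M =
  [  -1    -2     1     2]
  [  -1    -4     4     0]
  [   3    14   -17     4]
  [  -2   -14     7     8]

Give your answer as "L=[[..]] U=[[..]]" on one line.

  r1 -= 1·r0 → [0,-2,3,-2]
  r2 -= -3·r0 → [0,8,-14,10]
  r3 -= 2·r0 → [0,-10,5,4]
  r2 -= -4·r1 → [0,0,-2,2]
  r3 -= 5·r1 → [0,0,-10,14]
  r3 -= 5·r2 → [0,0,0,4]

L=[[1,0,0,0],[1,1,0,0],[-3,-4,1,0],[2,5,5,1]] U=[[-1,-2,1,2],[0,-2,3,-2],[0,0,-2,2],[0,0,0,4]]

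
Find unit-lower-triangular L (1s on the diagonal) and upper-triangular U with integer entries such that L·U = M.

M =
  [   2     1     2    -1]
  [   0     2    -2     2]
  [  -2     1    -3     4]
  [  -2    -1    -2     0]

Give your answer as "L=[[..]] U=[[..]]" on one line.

  r1 -= 0·r0 → [0,2,-2,2]
  r2 -= -1·r0 → [0,2,-1,3]
  r3 -= -1·r0 → [0,0,0,-1]
  r2 -= 1·r1 → [0,0,1,1]
  r3 -= 0·r1 → [0,0,0,-1]
  r3 -= 0·r2 → [0,0,0,-1]

L=[[1,0,0,0],[0,1,0,0],[-1,1,1,0],[-1,0,0,1]] U=[[2,1,2,-1],[0,2,-2,2],[0,0,1,1],[0,0,0,-1]]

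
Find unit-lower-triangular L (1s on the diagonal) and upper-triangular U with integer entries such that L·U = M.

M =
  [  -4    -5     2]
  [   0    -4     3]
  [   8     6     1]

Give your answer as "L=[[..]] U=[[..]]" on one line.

  R1 -= 0·R0 → [0,-4,3]
  R2 -= -2·R0 → [0,-4,5]
  R2 -= 1·R1 → [0,0,2]

L=[[1,0,0],[0,1,0],[-2,1,1]] U=[[-4,-5,2],[0,-4,3],[0,0,2]]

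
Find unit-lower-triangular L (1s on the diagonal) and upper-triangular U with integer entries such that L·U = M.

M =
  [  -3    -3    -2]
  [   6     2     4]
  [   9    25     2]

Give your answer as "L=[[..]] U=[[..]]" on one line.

  row1 -= -2·row0 → [0,-4,0]
  row2 -= -3·row0 → [0,16,-4]
  row2 -= -4·row1 → [0,0,-4]

L=[[1,0,0],[-2,1,0],[-3,-4,1]] U=[[-3,-3,-2],[0,-4,0],[0,0,-4]]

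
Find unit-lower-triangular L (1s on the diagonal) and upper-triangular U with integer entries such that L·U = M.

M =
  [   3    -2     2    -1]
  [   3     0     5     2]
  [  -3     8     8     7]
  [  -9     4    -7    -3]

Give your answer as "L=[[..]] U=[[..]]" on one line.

L=[[1,0,0,0],[1,1,0,0],[-1,3,1,0],[-3,-1,2,1]] U=[[3,-2,2,-1],[0,2,3,3],[0,0,1,-3],[0,0,0,3]]

  r1 -= 1·r0 → [0,2,3,3]
  r2 -= -1·r0 → [0,6,10,6]
  r3 -= -3·r0 → [0,-2,-1,-6]
  r2 -= 3·r1 → [0,0,1,-3]
  r3 -= -1·r1 → [0,0,2,-3]
  r3 -= 2·r2 → [0,0,0,3]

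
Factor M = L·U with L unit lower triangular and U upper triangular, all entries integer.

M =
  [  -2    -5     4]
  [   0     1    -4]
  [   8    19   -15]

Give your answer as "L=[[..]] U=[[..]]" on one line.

  R1 -= 0·R0 → [0,1,-4]
  R2 -= -4·R0 → [0,-1,1]
  R2 -= -1·R1 → [0,0,-3]

L=[[1,0,0],[0,1,0],[-4,-1,1]] U=[[-2,-5,4],[0,1,-4],[0,0,-3]]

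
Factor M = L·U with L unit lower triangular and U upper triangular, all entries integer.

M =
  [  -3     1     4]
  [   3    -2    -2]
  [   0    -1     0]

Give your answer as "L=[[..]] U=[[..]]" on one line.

  R1 -= -1·R0 → [0,-1,2]
  R2 -= 0·R0 → [0,-1,0]
  R2 -= 1·R1 → [0,0,-2]

L=[[1,0,0],[-1,1,0],[0,1,1]] U=[[-3,1,4],[0,-1,2],[0,0,-2]]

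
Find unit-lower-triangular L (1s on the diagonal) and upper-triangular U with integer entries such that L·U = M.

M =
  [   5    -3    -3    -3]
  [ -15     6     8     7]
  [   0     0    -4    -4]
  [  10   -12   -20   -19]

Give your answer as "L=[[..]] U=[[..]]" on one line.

L=[[1,0,0,0],[-3,1,0,0],[0,0,1,0],[2,2,3,1]] U=[[5,-3,-3,-3],[0,-3,-1,-2],[0,0,-4,-4],[0,0,0,3]]

  r1 -= -3·r0 → [0,-3,-1,-2]
  r2 -= 0·r0 → [0,0,-4,-4]
  r3 -= 2·r0 → [0,-6,-14,-13]
  r2 -= 0·r1 → [0,0,-4,-4]
  r3 -= 2·r1 → [0,0,-12,-9]
  r3 -= 3·r2 → [0,0,0,3]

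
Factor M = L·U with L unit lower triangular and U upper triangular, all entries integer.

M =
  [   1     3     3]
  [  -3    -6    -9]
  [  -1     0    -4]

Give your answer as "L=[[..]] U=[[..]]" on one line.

L=[[1,0,0],[-3,1,0],[-1,1,1]] U=[[1,3,3],[0,3,0],[0,0,-1]]

  row1 -= -3·row0 → [0,3,0]
  row2 -= -1·row0 → [0,3,-1]
  row2 -= 1·row1 → [0,0,-1]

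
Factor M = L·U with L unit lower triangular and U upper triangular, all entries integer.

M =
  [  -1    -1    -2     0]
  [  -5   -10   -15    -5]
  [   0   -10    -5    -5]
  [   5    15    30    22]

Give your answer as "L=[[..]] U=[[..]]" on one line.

  r1 -= 5·r0 → [0,-5,-5,-5]
  r2 -= 0·r0 → [0,-10,-5,-5]
  r3 -= -5·r0 → [0,10,20,22]
  r2 -= 2·r1 → [0,0,5,5]
  r3 -= -2·r1 → [0,0,10,12]
  r3 -= 2·r2 → [0,0,0,2]

L=[[1,0,0,0],[5,1,0,0],[0,2,1,0],[-5,-2,2,1]] U=[[-1,-1,-2,0],[0,-5,-5,-5],[0,0,5,5],[0,0,0,2]]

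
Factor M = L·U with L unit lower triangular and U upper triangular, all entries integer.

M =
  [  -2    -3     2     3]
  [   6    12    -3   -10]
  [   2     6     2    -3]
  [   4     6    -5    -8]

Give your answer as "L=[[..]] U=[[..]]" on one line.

  row1 -= -3·row0 → [0,3,3,-1]
  row2 -= -1·row0 → [0,3,4,0]
  row3 -= -2·row0 → [0,0,-1,-2]
  row2 -= 1·row1 → [0,0,1,1]
  row3 -= 0·row1 → [0,0,-1,-2]
  row3 -= -1·row2 → [0,0,0,-1]

L=[[1,0,0,0],[-3,1,0,0],[-1,1,1,0],[-2,0,-1,1]] U=[[-2,-3,2,3],[0,3,3,-1],[0,0,1,1],[0,0,0,-1]]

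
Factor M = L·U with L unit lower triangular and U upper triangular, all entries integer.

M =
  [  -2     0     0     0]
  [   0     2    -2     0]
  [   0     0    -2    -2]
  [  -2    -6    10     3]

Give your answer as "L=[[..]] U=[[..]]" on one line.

  row1 -= 0·row0 → [0,2,-2,0]
  row2 -= 0·row0 → [0,0,-2,-2]
  row3 -= 1·row0 → [0,-6,10,3]
  row2 -= 0·row1 → [0,0,-2,-2]
  row3 -= -3·row1 → [0,0,4,3]
  row3 -= -2·row2 → [0,0,0,-1]

L=[[1,0,0,0],[0,1,0,0],[0,0,1,0],[1,-3,-2,1]] U=[[-2,0,0,0],[0,2,-2,0],[0,0,-2,-2],[0,0,0,-1]]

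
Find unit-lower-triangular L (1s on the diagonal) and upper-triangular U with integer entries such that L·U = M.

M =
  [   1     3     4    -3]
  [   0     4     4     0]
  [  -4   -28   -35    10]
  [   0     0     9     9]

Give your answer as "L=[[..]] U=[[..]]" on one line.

  r1 -= 0·r0 → [0,4,4,0]
  r2 -= -4·r0 → [0,-16,-19,-2]
  r3 -= 0·r0 → [0,0,9,9]
  r2 -= -4·r1 → [0,0,-3,-2]
  r3 -= 0·r1 → [0,0,9,9]
  r3 -= -3·r2 → [0,0,0,3]

L=[[1,0,0,0],[0,1,0,0],[-4,-4,1,0],[0,0,-3,1]] U=[[1,3,4,-3],[0,4,4,0],[0,0,-3,-2],[0,0,0,3]]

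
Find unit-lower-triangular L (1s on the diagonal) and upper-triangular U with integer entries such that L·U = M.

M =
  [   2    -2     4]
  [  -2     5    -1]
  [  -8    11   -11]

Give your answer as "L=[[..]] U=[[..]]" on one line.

  r1 -= -1·r0 → [0,3,3]
  r2 -= -4·r0 → [0,3,5]
  r2 -= 1·r1 → [0,0,2]

L=[[1,0,0],[-1,1,0],[-4,1,1]] U=[[2,-2,4],[0,3,3],[0,0,2]]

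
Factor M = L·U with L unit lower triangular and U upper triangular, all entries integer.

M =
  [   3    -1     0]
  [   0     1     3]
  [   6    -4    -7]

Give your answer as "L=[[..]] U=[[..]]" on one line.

  R1 -= 0·R0 → [0,1,3]
  R2 -= 2·R0 → [0,-2,-7]
  R2 -= -2·R1 → [0,0,-1]

L=[[1,0,0],[0,1,0],[2,-2,1]] U=[[3,-1,0],[0,1,3],[0,0,-1]]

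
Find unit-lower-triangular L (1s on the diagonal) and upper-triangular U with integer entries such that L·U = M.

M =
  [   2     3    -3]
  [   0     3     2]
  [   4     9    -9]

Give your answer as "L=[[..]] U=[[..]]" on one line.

  r1 -= 0·r0 → [0,3,2]
  r2 -= 2·r0 → [0,3,-3]
  r2 -= 1·r1 → [0,0,-5]

L=[[1,0,0],[0,1,0],[2,1,1]] U=[[2,3,-3],[0,3,2],[0,0,-5]]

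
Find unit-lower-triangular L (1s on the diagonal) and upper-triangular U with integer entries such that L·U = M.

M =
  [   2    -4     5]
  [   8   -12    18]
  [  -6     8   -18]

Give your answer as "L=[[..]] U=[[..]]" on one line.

L=[[1,0,0],[4,1,0],[-3,-1,1]] U=[[2,-4,5],[0,4,-2],[0,0,-5]]

  row1 -= 4·row0 → [0,4,-2]
  row2 -= -3·row0 → [0,-4,-3]
  row2 -= -1·row1 → [0,0,-5]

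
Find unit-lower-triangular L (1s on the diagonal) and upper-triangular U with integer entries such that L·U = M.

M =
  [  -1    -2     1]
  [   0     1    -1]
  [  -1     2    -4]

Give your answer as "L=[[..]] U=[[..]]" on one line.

  r1 -= 0·r0 → [0,1,-1]
  r2 -= 1·r0 → [0,4,-5]
  r2 -= 4·r1 → [0,0,-1]

L=[[1,0,0],[0,1,0],[1,4,1]] U=[[-1,-2,1],[0,1,-1],[0,0,-1]]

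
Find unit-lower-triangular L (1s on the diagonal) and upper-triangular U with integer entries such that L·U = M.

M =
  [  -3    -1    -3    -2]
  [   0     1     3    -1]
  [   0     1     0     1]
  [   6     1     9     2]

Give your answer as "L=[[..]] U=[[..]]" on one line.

L=[[1,0,0,0],[0,1,0,0],[0,1,1,0],[-2,-1,-2,1]] U=[[-3,-1,-3,-2],[0,1,3,-1],[0,0,-3,2],[0,0,0,1]]

  r1 -= 0·r0 → [0,1,3,-1]
  r2 -= 0·r0 → [0,1,0,1]
  r3 -= -2·r0 → [0,-1,3,-2]
  r2 -= 1·r1 → [0,0,-3,2]
  r3 -= -1·r1 → [0,0,6,-3]
  r3 -= -2·r2 → [0,0,0,1]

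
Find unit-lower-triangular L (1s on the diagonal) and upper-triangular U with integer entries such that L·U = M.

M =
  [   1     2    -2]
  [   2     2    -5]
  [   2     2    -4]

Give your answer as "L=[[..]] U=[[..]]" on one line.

  r1 -= 2·r0 → [0,-2,-1]
  r2 -= 2·r0 → [0,-2,0]
  r2 -= 1·r1 → [0,0,1]

L=[[1,0,0],[2,1,0],[2,1,1]] U=[[1,2,-2],[0,-2,-1],[0,0,1]]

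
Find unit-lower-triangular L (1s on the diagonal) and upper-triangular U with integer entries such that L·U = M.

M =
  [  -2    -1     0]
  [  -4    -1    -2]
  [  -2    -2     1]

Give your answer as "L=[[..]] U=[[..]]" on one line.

L=[[1,0,0],[2,1,0],[1,-1,1]] U=[[-2,-1,0],[0,1,-2],[0,0,-1]]

  r1 -= 2·r0 → [0,1,-2]
  r2 -= 1·r0 → [0,-1,1]
  r2 -= -1·r1 → [0,0,-1]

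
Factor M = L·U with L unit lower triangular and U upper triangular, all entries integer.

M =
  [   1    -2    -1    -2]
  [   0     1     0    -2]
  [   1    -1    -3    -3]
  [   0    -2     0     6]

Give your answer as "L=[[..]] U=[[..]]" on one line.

  row1 -= 0·row0 → [0,1,0,-2]
  row2 -= 1·row0 → [0,1,-2,-1]
  row3 -= 0·row0 → [0,-2,0,6]
  row2 -= 1·row1 → [0,0,-2,1]
  row3 -= -2·row1 → [0,0,0,2]
  row3 -= 0·row2 → [0,0,0,2]

L=[[1,0,0,0],[0,1,0,0],[1,1,1,0],[0,-2,0,1]] U=[[1,-2,-1,-2],[0,1,0,-2],[0,0,-2,1],[0,0,0,2]]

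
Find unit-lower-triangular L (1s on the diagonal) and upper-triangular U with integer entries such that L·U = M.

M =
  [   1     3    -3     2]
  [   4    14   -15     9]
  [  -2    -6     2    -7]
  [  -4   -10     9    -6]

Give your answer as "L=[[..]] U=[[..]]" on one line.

L=[[1,0,0,0],[4,1,0,0],[-2,0,1,0],[-4,1,0,1]] U=[[1,3,-3,2],[0,2,-3,1],[0,0,-4,-3],[0,0,0,1]]

  row1 -= 4·row0 → [0,2,-3,1]
  row2 -= -2·row0 → [0,0,-4,-3]
  row3 -= -4·row0 → [0,2,-3,2]
  row2 -= 0·row1 → [0,0,-4,-3]
  row3 -= 1·row1 → [0,0,0,1]
  row3 -= 0·row2 → [0,0,0,1]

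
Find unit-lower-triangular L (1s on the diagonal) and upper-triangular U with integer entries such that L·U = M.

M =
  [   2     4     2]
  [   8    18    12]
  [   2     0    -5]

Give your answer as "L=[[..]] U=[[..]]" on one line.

  R1 -= 4·R0 → [0,2,4]
  R2 -= 1·R0 → [0,-4,-7]
  R2 -= -2·R1 → [0,0,1]

L=[[1,0,0],[4,1,0],[1,-2,1]] U=[[2,4,2],[0,2,4],[0,0,1]]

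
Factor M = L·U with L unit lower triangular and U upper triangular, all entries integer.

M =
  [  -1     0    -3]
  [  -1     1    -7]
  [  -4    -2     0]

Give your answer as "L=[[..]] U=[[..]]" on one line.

  row1 -= 1·row0 → [0,1,-4]
  row2 -= 4·row0 → [0,-2,12]
  row2 -= -2·row1 → [0,0,4]

L=[[1,0,0],[1,1,0],[4,-2,1]] U=[[-1,0,-3],[0,1,-4],[0,0,4]]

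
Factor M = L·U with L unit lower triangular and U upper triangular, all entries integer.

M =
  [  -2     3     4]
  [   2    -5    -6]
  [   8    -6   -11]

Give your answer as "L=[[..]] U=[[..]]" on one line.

L=[[1,0,0],[-1,1,0],[-4,-3,1]] U=[[-2,3,4],[0,-2,-2],[0,0,-1]]

  row1 -= -1·row0 → [0,-2,-2]
  row2 -= -4·row0 → [0,6,5]
  row2 -= -3·row1 → [0,0,-1]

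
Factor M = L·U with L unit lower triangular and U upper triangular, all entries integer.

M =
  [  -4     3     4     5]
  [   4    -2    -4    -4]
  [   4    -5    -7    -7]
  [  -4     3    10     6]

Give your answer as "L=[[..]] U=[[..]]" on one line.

  R1 -= -1·R0 → [0,1,0,1]
  R2 -= -1·R0 → [0,-2,-3,-2]
  R3 -= 1·R0 → [0,0,6,1]
  R2 -= -2·R1 → [0,0,-3,0]
  R3 -= 0·R1 → [0,0,6,1]
  R3 -= -2·R2 → [0,0,0,1]

L=[[1,0,0,0],[-1,1,0,0],[-1,-2,1,0],[1,0,-2,1]] U=[[-4,3,4,5],[0,1,0,1],[0,0,-3,0],[0,0,0,1]]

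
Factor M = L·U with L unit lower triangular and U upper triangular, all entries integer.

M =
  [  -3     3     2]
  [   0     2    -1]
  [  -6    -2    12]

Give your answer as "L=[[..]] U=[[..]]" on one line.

L=[[1,0,0],[0,1,0],[2,-4,1]] U=[[-3,3,2],[0,2,-1],[0,0,4]]

  r1 -= 0·r0 → [0,2,-1]
  r2 -= 2·r0 → [0,-8,8]
  r2 -= -4·r1 → [0,0,4]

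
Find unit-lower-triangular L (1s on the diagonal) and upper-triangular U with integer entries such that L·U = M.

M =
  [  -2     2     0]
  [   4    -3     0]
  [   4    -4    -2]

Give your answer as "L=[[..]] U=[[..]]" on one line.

L=[[1,0,0],[-2,1,0],[-2,0,1]] U=[[-2,2,0],[0,1,0],[0,0,-2]]

  R1 -= -2·R0 → [0,1,0]
  R2 -= -2·R0 → [0,0,-2]
  R2 -= 0·R1 → [0,0,-2]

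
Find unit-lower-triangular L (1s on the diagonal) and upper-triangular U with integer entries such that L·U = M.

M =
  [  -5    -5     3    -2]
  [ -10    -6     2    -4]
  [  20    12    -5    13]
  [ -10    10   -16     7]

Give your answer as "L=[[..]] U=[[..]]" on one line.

  R1 -= 2·R0 → [0,4,-4,0]
  R2 -= -4·R0 → [0,-8,7,5]
  R3 -= 2·R0 → [0,20,-22,11]
  R2 -= -2·R1 → [0,0,-1,5]
  R3 -= 5·R1 → [0,0,-2,11]
  R3 -= 2·R2 → [0,0,0,1]

L=[[1,0,0,0],[2,1,0,0],[-4,-2,1,0],[2,5,2,1]] U=[[-5,-5,3,-2],[0,4,-4,0],[0,0,-1,5],[0,0,0,1]]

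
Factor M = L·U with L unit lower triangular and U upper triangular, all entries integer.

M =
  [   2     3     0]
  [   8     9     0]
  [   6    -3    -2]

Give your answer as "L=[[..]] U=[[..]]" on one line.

  row1 -= 4·row0 → [0,-3,0]
  row2 -= 3·row0 → [0,-12,-2]
  row2 -= 4·row1 → [0,0,-2]

L=[[1,0,0],[4,1,0],[3,4,1]] U=[[2,3,0],[0,-3,0],[0,0,-2]]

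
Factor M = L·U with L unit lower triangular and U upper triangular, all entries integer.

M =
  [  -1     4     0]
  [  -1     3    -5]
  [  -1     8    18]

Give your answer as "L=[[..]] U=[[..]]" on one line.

L=[[1,0,0],[1,1,0],[1,-4,1]] U=[[-1,4,0],[0,-1,-5],[0,0,-2]]

  R1 -= 1·R0 → [0,-1,-5]
  R2 -= 1·R0 → [0,4,18]
  R2 -= -4·R1 → [0,0,-2]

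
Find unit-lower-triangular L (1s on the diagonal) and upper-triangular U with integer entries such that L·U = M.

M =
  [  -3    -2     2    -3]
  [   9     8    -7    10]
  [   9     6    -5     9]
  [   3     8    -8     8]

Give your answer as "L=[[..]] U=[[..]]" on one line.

  R1 -= -3·R0 → [0,2,-1,1]
  R2 -= -3·R0 → [0,0,1,0]
  R3 -= -1·R0 → [0,6,-6,5]
  R2 -= 0·R1 → [0,0,1,0]
  R3 -= 3·R1 → [0,0,-3,2]
  R3 -= -3·R2 → [0,0,0,2]

L=[[1,0,0,0],[-3,1,0,0],[-3,0,1,0],[-1,3,-3,1]] U=[[-3,-2,2,-3],[0,2,-1,1],[0,0,1,0],[0,0,0,2]]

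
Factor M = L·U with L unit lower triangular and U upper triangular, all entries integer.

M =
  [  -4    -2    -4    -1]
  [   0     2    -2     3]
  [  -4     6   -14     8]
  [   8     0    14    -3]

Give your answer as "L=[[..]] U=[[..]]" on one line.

  R1 -= 0·R0 → [0,2,-2,3]
  R2 -= 1·R0 → [0,8,-10,9]
  R3 -= -2·R0 → [0,-4,6,-5]
  R2 -= 4·R1 → [0,0,-2,-3]
  R3 -= -2·R1 → [0,0,2,1]
  R3 -= -1·R2 → [0,0,0,-2]

L=[[1,0,0,0],[0,1,0,0],[1,4,1,0],[-2,-2,-1,1]] U=[[-4,-2,-4,-1],[0,2,-2,3],[0,0,-2,-3],[0,0,0,-2]]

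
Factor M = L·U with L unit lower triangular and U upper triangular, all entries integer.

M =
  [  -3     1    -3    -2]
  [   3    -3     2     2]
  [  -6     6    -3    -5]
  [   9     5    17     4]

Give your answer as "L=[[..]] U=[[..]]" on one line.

  r1 -= -1·r0 → [0,-2,-1,0]
  r2 -= 2·r0 → [0,4,3,-1]
  r3 -= -3·r0 → [0,8,8,-2]
  r2 -= -2·r1 → [0,0,1,-1]
  r3 -= -4·r1 → [0,0,4,-2]
  r3 -= 4·r2 → [0,0,0,2]

L=[[1,0,0,0],[-1,1,0,0],[2,-2,1,0],[-3,-4,4,1]] U=[[-3,1,-3,-2],[0,-2,-1,0],[0,0,1,-1],[0,0,0,2]]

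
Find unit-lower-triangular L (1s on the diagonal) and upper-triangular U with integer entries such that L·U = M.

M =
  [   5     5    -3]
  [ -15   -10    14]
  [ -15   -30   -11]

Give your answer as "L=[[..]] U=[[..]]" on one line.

  r1 -= -3·r0 → [0,5,5]
  r2 -= -3·r0 → [0,-15,-20]
  r2 -= -3·r1 → [0,0,-5]

L=[[1,0,0],[-3,1,0],[-3,-3,1]] U=[[5,5,-3],[0,5,5],[0,0,-5]]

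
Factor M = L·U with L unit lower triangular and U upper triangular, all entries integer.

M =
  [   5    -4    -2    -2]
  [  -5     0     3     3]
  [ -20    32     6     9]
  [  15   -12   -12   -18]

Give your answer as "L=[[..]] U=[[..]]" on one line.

  r1 -= -1·r0 → [0,-4,1,1]
  r2 -= -4·r0 → [0,16,-2,1]
  r3 -= 3·r0 → [0,0,-6,-12]
  r2 -= -4·r1 → [0,0,2,5]
  r3 -= 0·r1 → [0,0,-6,-12]
  r3 -= -3·r2 → [0,0,0,3]

L=[[1,0,0,0],[-1,1,0,0],[-4,-4,1,0],[3,0,-3,1]] U=[[5,-4,-2,-2],[0,-4,1,1],[0,0,2,5],[0,0,0,3]]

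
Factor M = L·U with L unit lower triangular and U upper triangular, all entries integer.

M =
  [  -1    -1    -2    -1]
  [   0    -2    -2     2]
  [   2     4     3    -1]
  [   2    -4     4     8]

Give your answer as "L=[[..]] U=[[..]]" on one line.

  r1 -= 0·r0 → [0,-2,-2,2]
  r2 -= -2·r0 → [0,2,-1,-3]
  r3 -= -2·r0 → [0,-6,0,6]
  r2 -= -1·r1 → [0,0,-3,-1]
  r3 -= 3·r1 → [0,0,6,0]
  r3 -= -2·r2 → [0,0,0,-2]

L=[[1,0,0,0],[0,1,0,0],[-2,-1,1,0],[-2,3,-2,1]] U=[[-1,-1,-2,-1],[0,-2,-2,2],[0,0,-3,-1],[0,0,0,-2]]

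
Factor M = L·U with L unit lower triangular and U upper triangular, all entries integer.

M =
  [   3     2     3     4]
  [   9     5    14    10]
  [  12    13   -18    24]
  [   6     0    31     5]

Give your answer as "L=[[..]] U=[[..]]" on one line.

L=[[1,0,0,0],[3,1,0,0],[4,-5,1,0],[2,4,-1,1]] U=[[3,2,3,4],[0,-1,5,-2],[0,0,-5,-2],[0,0,0,3]]

  r1 -= 3·r0 → [0,-1,5,-2]
  r2 -= 4·r0 → [0,5,-30,8]
  r3 -= 2·r0 → [0,-4,25,-3]
  r2 -= -5·r1 → [0,0,-5,-2]
  r3 -= 4·r1 → [0,0,5,5]
  r3 -= -1·r2 → [0,0,0,3]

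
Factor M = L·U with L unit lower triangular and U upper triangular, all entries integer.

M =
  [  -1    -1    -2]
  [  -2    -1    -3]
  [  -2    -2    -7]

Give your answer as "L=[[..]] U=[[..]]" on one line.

  R1 -= 2·R0 → [0,1,1]
  R2 -= 2·R0 → [0,0,-3]
  R2 -= 0·R1 → [0,0,-3]

L=[[1,0,0],[2,1,0],[2,0,1]] U=[[-1,-1,-2],[0,1,1],[0,0,-3]]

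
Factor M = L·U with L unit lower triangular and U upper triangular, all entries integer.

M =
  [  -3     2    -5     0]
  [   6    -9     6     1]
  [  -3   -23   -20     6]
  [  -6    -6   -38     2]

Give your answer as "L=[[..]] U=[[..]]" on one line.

L=[[1,0,0,0],[-2,1,0,0],[1,5,1,0],[2,2,-4,1]] U=[[-3,2,-5,0],[0,-5,-4,1],[0,0,5,1],[0,0,0,4]]

  row1 -= -2·row0 → [0,-5,-4,1]
  row2 -= 1·row0 → [0,-25,-15,6]
  row3 -= 2·row0 → [0,-10,-28,2]
  row2 -= 5·row1 → [0,0,5,1]
  row3 -= 2·row1 → [0,0,-20,0]
  row3 -= -4·row2 → [0,0,0,4]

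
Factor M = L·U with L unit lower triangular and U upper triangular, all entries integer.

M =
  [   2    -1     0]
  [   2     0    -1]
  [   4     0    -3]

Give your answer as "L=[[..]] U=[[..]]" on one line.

L=[[1,0,0],[1,1,0],[2,2,1]] U=[[2,-1,0],[0,1,-1],[0,0,-1]]

  r1 -= 1·r0 → [0,1,-1]
  r2 -= 2·r0 → [0,2,-3]
  r2 -= 2·r1 → [0,0,-1]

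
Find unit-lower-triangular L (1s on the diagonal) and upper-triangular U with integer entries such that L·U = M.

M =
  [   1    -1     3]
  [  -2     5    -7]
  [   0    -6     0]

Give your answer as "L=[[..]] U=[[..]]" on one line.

  R1 -= -2·R0 → [0,3,-1]
  R2 -= 0·R0 → [0,-6,0]
  R2 -= -2·R1 → [0,0,-2]

L=[[1,0,0],[-2,1,0],[0,-2,1]] U=[[1,-1,3],[0,3,-1],[0,0,-2]]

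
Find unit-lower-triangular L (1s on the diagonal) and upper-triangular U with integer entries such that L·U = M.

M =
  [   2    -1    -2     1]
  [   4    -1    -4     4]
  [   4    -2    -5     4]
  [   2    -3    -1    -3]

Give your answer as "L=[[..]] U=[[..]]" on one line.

  row1 -= 2·row0 → [0,1,0,2]
  row2 -= 2·row0 → [0,0,-1,2]
  row3 -= 1·row0 → [0,-2,1,-4]
  row2 -= 0·row1 → [0,0,-1,2]
  row3 -= -2·row1 → [0,0,1,0]
  row3 -= -1·row2 → [0,0,0,2]

L=[[1,0,0,0],[2,1,0,0],[2,0,1,0],[1,-2,-1,1]] U=[[2,-1,-2,1],[0,1,0,2],[0,0,-1,2],[0,0,0,2]]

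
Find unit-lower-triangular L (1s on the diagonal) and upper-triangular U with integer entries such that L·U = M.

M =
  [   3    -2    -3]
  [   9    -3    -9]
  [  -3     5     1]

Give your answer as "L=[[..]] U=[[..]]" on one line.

  row1 -= 3·row0 → [0,3,0]
  row2 -= -1·row0 → [0,3,-2]
  row2 -= 1·row1 → [0,0,-2]

L=[[1,0,0],[3,1,0],[-1,1,1]] U=[[3,-2,-3],[0,3,0],[0,0,-2]]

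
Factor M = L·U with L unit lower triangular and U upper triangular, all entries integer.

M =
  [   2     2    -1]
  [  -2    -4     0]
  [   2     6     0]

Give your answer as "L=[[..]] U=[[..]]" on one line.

L=[[1,0,0],[-1,1,0],[1,-2,1]] U=[[2,2,-1],[0,-2,-1],[0,0,-1]]

  R1 -= -1·R0 → [0,-2,-1]
  R2 -= 1·R0 → [0,4,1]
  R2 -= -2·R1 → [0,0,-1]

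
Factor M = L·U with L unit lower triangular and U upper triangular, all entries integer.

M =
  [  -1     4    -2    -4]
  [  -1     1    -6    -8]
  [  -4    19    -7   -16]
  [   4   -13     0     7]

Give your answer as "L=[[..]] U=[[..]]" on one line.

  row1 -= 1·row0 → [0,-3,-4,-4]
  row2 -= 4·row0 → [0,3,1,0]
  row3 -= -4·row0 → [0,3,-8,-9]
  row2 -= -1·row1 → [0,0,-3,-4]
  row3 -= -1·row1 → [0,0,-12,-13]
  row3 -= 4·row2 → [0,0,0,3]

L=[[1,0,0,0],[1,1,0,0],[4,-1,1,0],[-4,-1,4,1]] U=[[-1,4,-2,-4],[0,-3,-4,-4],[0,0,-3,-4],[0,0,0,3]]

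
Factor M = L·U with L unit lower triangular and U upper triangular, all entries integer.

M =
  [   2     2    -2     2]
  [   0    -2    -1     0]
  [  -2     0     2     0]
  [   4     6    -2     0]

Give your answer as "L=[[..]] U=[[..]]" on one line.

L=[[1,0,0,0],[0,1,0,0],[-1,-1,1,0],[2,-1,-1,1]] U=[[2,2,-2,2],[0,-2,-1,0],[0,0,-1,2],[0,0,0,-2]]

  row1 -= 0·row0 → [0,-2,-1,0]
  row2 -= -1·row0 → [0,2,0,2]
  row3 -= 2·row0 → [0,2,2,-4]
  row2 -= -1·row1 → [0,0,-1,2]
  row3 -= -1·row1 → [0,0,1,-4]
  row3 -= -1·row2 → [0,0,0,-2]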